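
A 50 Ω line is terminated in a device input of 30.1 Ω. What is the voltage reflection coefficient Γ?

Γ = -0.248

Γ = (Z_L − Z_0)/(Z_L + Z_0) = (30.1 − 50)/(30.1 + 50) = -19.9/80.1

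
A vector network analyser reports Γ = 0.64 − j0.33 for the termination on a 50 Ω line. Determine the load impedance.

Z_L = Z_0·(1 + Γ)/(1 − Γ) = 50·(1.64 − j0.33)/(0.36 + j0.33)

Z_L ≈ 101 − j138 Ω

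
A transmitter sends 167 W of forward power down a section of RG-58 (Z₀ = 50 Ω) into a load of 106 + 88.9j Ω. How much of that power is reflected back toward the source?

P_reflected ≈ 57.2 W

|Γ| = |(56 + j88.9)/(156 + j88.9)| = 0.585
|Γ|² = 0.342
P_refl = |Γ|²·P_inc = 57.2 W, P_del = (1 − |Γ|²)·P_inc = 110 W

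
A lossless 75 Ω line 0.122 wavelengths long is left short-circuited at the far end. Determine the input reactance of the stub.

X_in ≈ 72.2 Ω (inductive)

βl = 2π × 0.122 = 43.9°
tan(βl) = 0.963
For a short-circuited stub, Z_in = jZ_0·tan(βl)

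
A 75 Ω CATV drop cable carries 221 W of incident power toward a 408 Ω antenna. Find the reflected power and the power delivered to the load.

P_reflected ≈ 105 W; P_delivered ≈ 116 W

Γ = (408 − 75)/(408 + 75) = 0.689
|Γ|² = 0.475
P_refl = |Γ|²·P_inc = 105 W, P_del = (1 − |Γ|²)·P_inc = 116 W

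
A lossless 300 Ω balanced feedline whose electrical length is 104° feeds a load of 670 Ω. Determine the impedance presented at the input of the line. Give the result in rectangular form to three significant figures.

tan(βl) = tan(104°) = -4.01
Z_in = Z_0·(Z_L + jZ_0·tanβl)/(Z_0 + jZ_L·tanβl)
     = 300·(670 − j1200)/(300 − j2690)

Z_in ≈ 141 + j59.1 Ω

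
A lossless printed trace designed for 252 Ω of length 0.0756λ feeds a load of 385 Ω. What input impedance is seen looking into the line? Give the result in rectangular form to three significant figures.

Z_in ≈ 301 − j107 Ω

βl = 2π × 0.0756 = 27.2°
tan(βl) = tan(27.2°) = 0.514
Z_in = Z_0·(Z_L + jZ_0·tanβl)/(Z_0 + jZ_L·tanβl)
     = 252·(385 + j130)/(252 + j198)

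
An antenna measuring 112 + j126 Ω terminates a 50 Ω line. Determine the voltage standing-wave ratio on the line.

VSWR ≈ 5.33

Γ = (Z_L − Z_0)/(Z_L + Z_0) = (62 + j126)/(162 + j126)
|Γ| = 140/205 = 0.684
VSWR = (1 + |Γ|)/(1 − |Γ|) = 1.68/0.316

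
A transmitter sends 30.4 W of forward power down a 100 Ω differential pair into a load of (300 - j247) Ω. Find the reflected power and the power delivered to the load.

P_reflected ≈ 13.9 W; P_delivered ≈ 16.5 W

|Γ| = |(200 − j247)/(400 − j247)| = 0.676
|Γ|² = 0.457
P_refl = |Γ|²·P_inc = 13.9 W, P_del = (1 − |Γ|²)·P_inc = 16.5 W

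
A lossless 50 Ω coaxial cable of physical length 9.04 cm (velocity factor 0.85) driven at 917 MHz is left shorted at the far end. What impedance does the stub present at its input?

λ = v/f = 0.85·c / 917 MHz = 0.278 m
βl = 2π·l/λ = 2π × 0.325 = 117°
tan(βl) = -1.96
For a shorted stub, Z_in = jZ_0·tan(βl)

Z_in ≈ −j98 Ω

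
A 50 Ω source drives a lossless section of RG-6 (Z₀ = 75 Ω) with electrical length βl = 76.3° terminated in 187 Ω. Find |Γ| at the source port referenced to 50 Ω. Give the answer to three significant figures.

|Γ| ≈ 0.288

tan(βl) = 4.1
Z_in = Z_0·(Z_L + jZ_0·tanβl)/(Z_0 + jZ_L·tanβl) = 31.6 − j15.2 Ω
Γ_s = (Z_in − Z_s)/(Z_in + Z_s) = (-18.4 − j15.2)/(81.6 − j15.2), |Γ_s| = 0.288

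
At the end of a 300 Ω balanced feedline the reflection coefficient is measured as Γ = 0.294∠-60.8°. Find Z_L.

Z_L = Z_0·(1 + Γ)/(1 − Γ) = 300·(1.14 − j0.257)/(0.857 + j0.257)

Z_L ≈ 343 − j193 Ω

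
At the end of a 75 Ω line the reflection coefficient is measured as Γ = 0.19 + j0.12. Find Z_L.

Z_L ≈ 106 + j26.8 Ω

Z_L = Z_0·(1 + Γ)/(1 − Γ) = 75·(1.19 + j0.12)/(0.81 − j0.12)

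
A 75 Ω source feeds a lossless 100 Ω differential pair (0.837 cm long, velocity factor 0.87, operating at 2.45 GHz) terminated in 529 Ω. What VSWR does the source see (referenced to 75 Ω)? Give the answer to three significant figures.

λ = v/f = 0.87·c / 2.45 GHz = 0.107 m
βl = 2π·l/λ = 2π × 0.0786 = 28.3°
tan(βl) = 0.538
Z_in = Z_0·(Z_L + jZ_0·tanβl)/(Z_0 + jZ_L·tanβl) = 74.9 − j160 Ω
Γ_s = (Z_in − Z_s)/(Z_in + Z_s) = (-0.0599 − j160)/(150 − j160), |Γ_s| = 0.729
VSWR = (1 + |Γ_s|)/(1 − |Γ_s|)

VSWR ≈ 6.37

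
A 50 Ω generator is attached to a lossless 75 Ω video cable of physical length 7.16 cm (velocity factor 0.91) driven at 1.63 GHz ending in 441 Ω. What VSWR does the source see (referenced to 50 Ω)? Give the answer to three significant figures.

λ = v/f = 0.91·c / 1.63 GHz = 0.167 m
βl = 2π·l/λ = 2π × 0.428 = 154°
tan(βl) = -0.49
Z_in = Z_0·(Z_L + jZ_0·tanβl)/(Z_0 + jZ_L·tanβl) = 58.8 + j133 Ω
Γ_s = (Z_in − Z_s)/(Z_in + Z_s) = (8.82 + j133)/(109 + j133), |Γ_s| = 0.775
VSWR = (1 + |Γ_s|)/(1 − |Γ_s|)

VSWR ≈ 7.89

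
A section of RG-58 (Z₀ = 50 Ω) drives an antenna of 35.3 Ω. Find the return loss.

RL ≈ 15.3 dB

Γ = (35.3 − 50)/(35.3 + 50) = -0.172
RL = −20·log₁₀|Γ| = −20·log₁₀(0.172)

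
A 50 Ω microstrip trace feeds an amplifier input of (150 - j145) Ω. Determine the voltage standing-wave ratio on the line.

Γ = (Z_L − Z_0)/(Z_L + Z_0) = (100 − j145)/(200 − j145)
|Γ| = 176/247 = 0.713
VSWR = (1 + |Γ|)/(1 − |Γ|) = 1.71/0.287

VSWR ≈ 5.97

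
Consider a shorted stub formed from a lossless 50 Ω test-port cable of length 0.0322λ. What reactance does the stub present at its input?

βl = 2π × 0.0322 = 11.6°
tan(βl) = 0.205
For a shorted stub, Z_in = jZ_0·tan(βl)

X_in ≈ 10.3 Ω (inductive)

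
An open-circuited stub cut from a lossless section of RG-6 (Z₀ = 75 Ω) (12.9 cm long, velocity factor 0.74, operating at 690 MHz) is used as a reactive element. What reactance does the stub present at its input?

X_in ≈ 105 Ω (inductive)

λ = v/f = 0.74·c / 690 MHz = 0.322 m
βl = 2π·l/λ = 2π × 0.401 = 144°
tan(βl) = -0.718
For an open-circuited stub, Z_in = −jZ_0·cot(βl) = −jZ_0/tan(βl)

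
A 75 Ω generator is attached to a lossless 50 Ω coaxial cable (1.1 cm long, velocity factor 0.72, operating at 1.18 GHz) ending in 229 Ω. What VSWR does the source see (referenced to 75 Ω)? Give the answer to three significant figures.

λ = v/f = 0.72·c / 1.18 GHz = 0.183 m
βl = 2π·l/λ = 2π × 0.0601 = 21.6°
tan(βl) = 0.397
Z_in = Z_0·(Z_L + jZ_0·tanβl)/(Z_0 + jZ_L·tanβl) = 61.6 − j92.1 Ω
Γ_s = (Z_in − Z_s)/(Z_in + Z_s) = (-13.4 − j92.1)/(137 − j92.1), |Γ_s| = 0.565
VSWR = (1 + |Γ_s|)/(1 − |Γ_s|)

VSWR ≈ 3.6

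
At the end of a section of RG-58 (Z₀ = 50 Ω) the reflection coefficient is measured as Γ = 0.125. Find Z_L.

Z_L ≈ 64.3 Ω

Z_L = Z_0·(1 + Γ)/(1 − Γ) = 50·(1.12)/(0.875)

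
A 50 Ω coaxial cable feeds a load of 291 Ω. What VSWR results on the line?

VSWR ≈ 5.82

Γ = (291 − 50)/(291 + 50) = 0.707
VSWR = (1 + 0.707)/(1 − 0.707)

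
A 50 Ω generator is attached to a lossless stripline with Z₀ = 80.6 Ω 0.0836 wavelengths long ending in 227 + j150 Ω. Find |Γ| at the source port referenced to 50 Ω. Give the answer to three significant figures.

βl = 2π × 0.0836 = 30.1°
tan(βl) = 0.58
Z_in = Z_0·(Z_L + jZ_0·tanβl)/(Z_0 + jZ_L·tanβl) = 114 − j145 Ω
Γ_s = (Z_in − Z_s)/(Z_in + Z_s) = (63.5 − j145)/(164 − j145), |Γ_s| = 0.723

|Γ| ≈ 0.723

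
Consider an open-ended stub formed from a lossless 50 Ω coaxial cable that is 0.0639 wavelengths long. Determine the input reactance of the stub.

X_in ≈ -118 Ω (capacitive)

βl = 2π × 0.0639 = 23°
tan(βl) = 0.425
For an open-ended stub, Z_in = −jZ_0·cot(βl) = −jZ_0/tan(βl)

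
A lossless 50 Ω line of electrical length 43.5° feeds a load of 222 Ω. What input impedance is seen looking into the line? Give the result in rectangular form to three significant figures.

Z_in ≈ 22.5 − j47.3 Ω

tan(βl) = tan(43.5°) = 0.949
Z_in = Z_0·(Z_L + jZ_0·tanβl)/(Z_0 + jZ_L·tanβl)
     = 50·(222 + j47.4)/(50 + j211)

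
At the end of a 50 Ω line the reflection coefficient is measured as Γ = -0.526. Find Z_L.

Z_L = Z_0·(1 + Γ)/(1 − Γ) = 50·(0.474)/(1.53)

Z_L ≈ 15.5 Ω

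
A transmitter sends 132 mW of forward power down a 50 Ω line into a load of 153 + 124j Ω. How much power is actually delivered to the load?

|Γ| = |(103 + j124)/(203 + j124)| = 0.678
|Γ|² = 0.459
P_refl = |Γ|²·P_inc = 60.6 mW, P_del = (1 − |Γ|²)·P_inc = 71.4 mW

P_delivered ≈ 71.4 mW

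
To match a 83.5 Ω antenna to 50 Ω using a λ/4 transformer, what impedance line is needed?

Z_qwt = √(Z_0·R_L) = √(50 × 83.5) = √4175

Z_qwt ≈ 64.6 Ω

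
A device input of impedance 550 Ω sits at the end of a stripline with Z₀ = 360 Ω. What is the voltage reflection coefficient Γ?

Γ = (Z_L − Z_0)/(Z_L + Z_0) = (550 − 360)/(550 + 360) = 190/910

Γ = 0.209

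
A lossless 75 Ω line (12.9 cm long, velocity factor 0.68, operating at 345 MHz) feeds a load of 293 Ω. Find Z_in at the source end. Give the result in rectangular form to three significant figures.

Z_in ≈ 19.9 − j14.2 Ω

λ = v/f = 0.68·c / 345 MHz = 0.591 m
βl = 2π·l/λ = 2π × 0.218 = 78.5°
tan(βl) = tan(78.5°) = 4.93
Z_in = Z_0·(Z_L + jZ_0·tanβl)/(Z_0 + jZ_L·tanβl)
     = 75·(293 + j370)/(75 + j1450)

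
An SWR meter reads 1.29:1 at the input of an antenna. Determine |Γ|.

|Γ| = (S − 1)/(S + 1) = (1.29 − 1)/(1.29 + 1) = 0.29/2.29

|Γ| ≈ 0.127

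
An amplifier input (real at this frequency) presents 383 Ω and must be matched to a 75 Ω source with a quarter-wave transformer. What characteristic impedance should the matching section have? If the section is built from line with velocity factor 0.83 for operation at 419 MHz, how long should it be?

Z_qwt ≈ 169 Ω; length ≈ 14.9 cm

Z_qwt = √(Z_0·R_L) = √(75 × 383) = √28720
λ = 0.83·c/f = 0.594 m, so l = λ/4 = 0.149 m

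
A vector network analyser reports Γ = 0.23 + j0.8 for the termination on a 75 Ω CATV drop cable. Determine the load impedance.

Z_L = Z_0·(1 + Γ)/(1 − Γ) = 75·(1.23 + j0.8)/(0.77 − j0.8)

Z_L ≈ 18.7 + j97.3 Ω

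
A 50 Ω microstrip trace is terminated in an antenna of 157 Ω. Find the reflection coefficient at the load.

Γ = 0.517

Γ = (Z_L − Z_0)/(Z_L + Z_0) = (157 − 50)/(157 + 50) = 107/207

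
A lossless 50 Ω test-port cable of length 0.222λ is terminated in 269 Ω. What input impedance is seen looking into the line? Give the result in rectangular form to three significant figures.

Z_in ≈ 9.58 − j8.57 Ω

βl = 2π × 0.222 = 79.9°
tan(βl) = tan(79.9°) = 5.63
Z_in = Z_0·(Z_L + jZ_0·tanβl)/(Z_0 + jZ_L·tanβl)
     = 50·(269 + j281)/(50 + j1510)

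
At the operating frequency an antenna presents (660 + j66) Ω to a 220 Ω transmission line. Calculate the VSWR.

VSWR ≈ 3.03

Γ = (Z_L − Z_0)/(Z_L + Z_0) = (440 + j66)/(880 + j66)
|Γ| = 445/882 = 0.504
VSWR = (1 + |Γ|)/(1 − |Γ|) = 1.5/0.496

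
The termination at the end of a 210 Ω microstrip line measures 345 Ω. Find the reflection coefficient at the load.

Γ = (Z_L − Z_0)/(Z_L + Z_0) = (345 − 210)/(345 + 210) = 135/555

Γ = 0.243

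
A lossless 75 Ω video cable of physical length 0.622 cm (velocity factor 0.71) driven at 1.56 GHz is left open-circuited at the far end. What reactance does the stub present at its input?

λ = v/f = 0.71·c / 1.56 GHz = 0.137 m
βl = 2π·l/λ = 2π × 0.0456 = 16.4°
tan(βl) = 0.294
For an open-circuited stub, Z_in = −jZ_0·cot(βl) = −jZ_0/tan(βl)

X_in ≈ -255 Ω (capacitive)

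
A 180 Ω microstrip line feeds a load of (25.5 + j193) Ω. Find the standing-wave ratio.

VSWR ≈ 15.3

Γ = (Z_L − Z_0)/(Z_L + Z_0) = (-154.5 + j193)/(205.5 + j193)
|Γ| = 247/282 = 0.877
VSWR = (1 + |Γ|)/(1 − |Γ|) = 1.88/0.123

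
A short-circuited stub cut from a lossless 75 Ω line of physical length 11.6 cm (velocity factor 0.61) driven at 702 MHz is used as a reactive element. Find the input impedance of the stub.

λ = v/f = 0.61·c / 702 MHz = 0.261 m
βl = 2π·l/λ = 2π × 0.445 = 160°
tan(βl) = -0.36
For a short-circuited stub, Z_in = jZ_0·tan(βl)

Z_in ≈ −j27 Ω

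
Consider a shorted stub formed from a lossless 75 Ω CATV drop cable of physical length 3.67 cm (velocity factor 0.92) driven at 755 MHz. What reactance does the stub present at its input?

λ = v/f = 0.92·c / 755 MHz = 0.366 m
βl = 2π·l/λ = 2π × 0.1 = 36.1°
tan(βl) = 0.73
For a shorted stub, Z_in = jZ_0·tan(βl)

X_in ≈ 54.8 Ω (inductive)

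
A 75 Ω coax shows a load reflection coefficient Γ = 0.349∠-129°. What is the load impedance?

Z_L = Z_0·(1 + Γ)/(1 − Γ) = 75·(0.78 − j0.271)/(1.22 + j0.271)

Z_L ≈ 42.2 − j26.1 Ω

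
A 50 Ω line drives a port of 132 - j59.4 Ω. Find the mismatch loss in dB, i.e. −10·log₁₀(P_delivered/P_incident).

mismatch loss ≈ 1.42 dB

Γ = (82 − j59.4)/(182 − j59.4), |Γ| = 0.529
|Γ|² = 0.28, so P_del/P_inc = 1 − |Γ|² = 0.72
ML = −10·log₁₀(1 − |Γ|²)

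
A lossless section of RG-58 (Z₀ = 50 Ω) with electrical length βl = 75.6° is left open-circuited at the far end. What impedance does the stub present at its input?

tan(βl) = 3.89
For an open-circuited stub, Z_in = −jZ_0·cot(βl) = −jZ_0/tan(βl)

Z_in ≈ −j12.8 Ω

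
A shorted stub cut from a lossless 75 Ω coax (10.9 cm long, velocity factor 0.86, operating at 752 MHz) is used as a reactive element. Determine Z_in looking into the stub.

Z_in ≈ −j166 Ω

λ = v/f = 0.86·c / 752 MHz = 0.343 m
βl = 2π·l/λ = 2π × 0.318 = 114°
tan(βl) = -2.21
For a shorted stub, Z_in = jZ_0·tan(βl)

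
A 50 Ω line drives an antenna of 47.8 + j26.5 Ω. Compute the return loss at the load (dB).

RL ≈ 11.6 dB

Γ = (-2.2 + j26.5)/(97.8 + j26.5), |Γ| = 0.262
RL = −20·log₁₀|Γ| = −20·log₁₀(0.262)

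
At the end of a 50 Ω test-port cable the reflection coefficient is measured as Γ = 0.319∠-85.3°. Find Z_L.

Z_L = Z_0·(1 + Γ)/(1 − Γ) = 50·(1.03 − j0.318)/(0.974 + j0.318)

Z_L ≈ 42.8 − j30.3 Ω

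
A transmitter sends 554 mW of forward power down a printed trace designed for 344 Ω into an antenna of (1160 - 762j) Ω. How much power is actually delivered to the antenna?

|Γ| = |(816 − j762)/(1504 − j762)| = 0.662
|Γ|² = 0.438
P_refl = |Γ|²·P_inc = 243 mW, P_del = (1 − |Γ|²)·P_inc = 311 mW

P_delivered ≈ 311 mW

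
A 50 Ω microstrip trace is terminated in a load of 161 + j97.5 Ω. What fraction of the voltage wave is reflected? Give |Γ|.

Γ = (Z_L − Z_0)/(Z_L + Z_0) = (111 + j97.5)/(211 + j97.5)
|Γ| = 148/232

|Γ| ≈ 0.636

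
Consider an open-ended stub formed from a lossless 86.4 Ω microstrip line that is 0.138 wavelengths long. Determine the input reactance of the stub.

βl = 2π × 0.138 = 49.7°
tan(βl) = 1.18
For an open-ended stub, Z_in = −jZ_0·cot(βl) = −jZ_0/tan(βl)

X_in ≈ -73.3 Ω (capacitive)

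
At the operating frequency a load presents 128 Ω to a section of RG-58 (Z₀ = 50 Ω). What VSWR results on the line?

VSWR ≈ 2.56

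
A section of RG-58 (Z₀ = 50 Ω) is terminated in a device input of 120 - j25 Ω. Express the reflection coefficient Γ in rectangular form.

Γ ≈ 0.424 − j0.0847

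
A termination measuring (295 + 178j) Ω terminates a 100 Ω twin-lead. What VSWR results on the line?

Γ = (Z_L − Z_0)/(Z_L + Z_0) = (195 + j178)/(395 + j178)
|Γ| = 264/433 = 0.609
VSWR = (1 + |Γ|)/(1 − |Γ|) = 1.61/0.391

VSWR ≈ 4.12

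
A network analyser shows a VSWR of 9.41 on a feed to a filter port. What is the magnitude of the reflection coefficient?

|Γ| ≈ 0.808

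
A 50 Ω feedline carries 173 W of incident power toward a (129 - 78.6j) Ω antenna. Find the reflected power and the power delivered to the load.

|Γ| = |(79 − j78.6)/(179 − j78.6)| = 0.57
|Γ|² = 0.325
P_refl = |Γ|²·P_inc = 56.2 W, P_del = (1 − |Γ|²)·P_inc = 117 W

P_reflected ≈ 56.2 W; P_delivered ≈ 117 W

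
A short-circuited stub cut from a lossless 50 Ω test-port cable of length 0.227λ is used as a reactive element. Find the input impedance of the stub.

Z_in ≈ +j344 Ω

βl = 2π × 0.227 = 81.7°
tan(βl) = 6.87
For a short-circuited stub, Z_in = jZ_0·tan(βl)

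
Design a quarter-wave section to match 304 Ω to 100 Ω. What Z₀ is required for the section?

Z_qwt ≈ 174 Ω

Z_qwt = √(Z_0·R_L) = √(100 × 304) = √30400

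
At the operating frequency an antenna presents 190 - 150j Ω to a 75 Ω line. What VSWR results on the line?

VSWR ≈ 4.27

Γ = (Z_L − Z_0)/(Z_L + Z_0) = (115 − j150)/(265 − j150)
|Γ| = 189/305 = 0.621
VSWR = (1 + |Γ|)/(1 − |Γ|) = 1.62/0.379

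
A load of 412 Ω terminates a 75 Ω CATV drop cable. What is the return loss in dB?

RL ≈ 3.2 dB

Γ = (412 − 75)/(412 + 75) = 0.692
RL = −20·log₁₀|Γ| = −20·log₁₀(0.692)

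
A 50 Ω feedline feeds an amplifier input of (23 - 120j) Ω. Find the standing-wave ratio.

Γ = (Z_L − Z_0)/(Z_L + Z_0) = (-27 − j120)/(73 − j120)
|Γ| = 123/140 = 0.876
VSWR = (1 + |Γ|)/(1 − |Γ|) = 1.88/0.124

VSWR ≈ 15.1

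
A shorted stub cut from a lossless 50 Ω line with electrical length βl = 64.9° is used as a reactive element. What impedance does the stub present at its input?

tan(βl) = 2.13
For a shorted stub, Z_in = jZ_0·tan(βl)

Z_in ≈ +j107 Ω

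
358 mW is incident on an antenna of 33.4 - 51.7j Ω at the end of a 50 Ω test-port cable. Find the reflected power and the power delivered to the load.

P_reflected ≈ 110 mW; P_delivered ≈ 248 mW

|Γ| = |(-16.6 − j51.7)/(83.4 − j51.7)| = 0.553
|Γ|² = 0.306
P_refl = |Γ|²·P_inc = 110 mW, P_del = (1 − |Γ|²)·P_inc = 248 mW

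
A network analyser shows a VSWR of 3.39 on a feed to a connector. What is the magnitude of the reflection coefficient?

|Γ| = (S − 1)/(S + 1) = (3.39 − 1)/(3.39 + 1) = 2.39/4.39

|Γ| ≈ 0.544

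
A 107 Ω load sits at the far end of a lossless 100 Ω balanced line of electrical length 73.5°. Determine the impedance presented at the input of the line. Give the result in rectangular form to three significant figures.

Z_in ≈ 94.4 − j3.48 Ω

tan(βl) = tan(73.5°) = 3.38
Z_in = Z_0·(Z_L + jZ_0·tanβl)/(Z_0 + jZ_L·tanβl)
     = 100·(107 + j338)/(100 + j361)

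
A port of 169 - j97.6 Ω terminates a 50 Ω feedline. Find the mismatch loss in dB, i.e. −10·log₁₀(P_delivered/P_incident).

mismatch loss ≈ 2.31 dB

Γ = (119 − j97.6)/(219 − j97.6), |Γ| = 0.642
|Γ|² = 0.412, so P_del/P_inc = 1 − |Γ|² = 0.588
ML = −10·log₁₀(1 − |Γ|²)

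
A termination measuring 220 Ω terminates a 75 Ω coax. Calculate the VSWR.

VSWR ≈ 2.93

Γ = (220 − 75)/(220 + 75) = 0.492
VSWR = (1 + 0.492)/(1 − 0.492)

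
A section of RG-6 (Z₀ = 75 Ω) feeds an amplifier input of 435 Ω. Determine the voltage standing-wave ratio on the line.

For a purely resistive load, VSWR = R_L/Z_0 or Z_0/R_L (whichever > 1) = 435/75

VSWR ≈ 5.8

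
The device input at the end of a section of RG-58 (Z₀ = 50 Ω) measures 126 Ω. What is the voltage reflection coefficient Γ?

Γ = 0.432

Γ = (Z_L − Z_0)/(Z_L + Z_0) = (126 − 50)/(126 + 50) = 76/176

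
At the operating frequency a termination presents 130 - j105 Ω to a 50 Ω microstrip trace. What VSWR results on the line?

VSWR ≈ 4.46

Γ = (Z_L − Z_0)/(Z_L + Z_0) = (80 − j105)/(180 − j105)
|Γ| = 132/208 = 0.633
VSWR = (1 + |Γ|)/(1 − |Γ|) = 1.63/0.367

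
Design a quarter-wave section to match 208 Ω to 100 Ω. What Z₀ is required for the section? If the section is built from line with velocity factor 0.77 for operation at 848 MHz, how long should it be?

Z_qwt = √(Z_0·R_L) = √(100 × 208) = √20800
λ = 0.77·c/f = 0.272 m, so l = λ/4 = 0.0681 m

Z_qwt ≈ 144 Ω; length ≈ 6.81 cm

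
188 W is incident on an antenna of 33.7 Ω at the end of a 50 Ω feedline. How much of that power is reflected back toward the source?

Γ = (33.7 − 50)/(33.7 + 50) = -0.195
|Γ|² = 0.0379
P_refl = |Γ|²·P_inc = 7.13 W, P_del = (1 − |Γ|²)·P_inc = 181 W

P_reflected ≈ 7.13 W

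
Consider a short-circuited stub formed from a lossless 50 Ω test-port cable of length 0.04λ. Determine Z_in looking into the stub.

βl = 2π × 0.04 = 14.4°
tan(βl) = 0.257
For a short-circuited stub, Z_in = jZ_0·tan(βl)

Z_in ≈ +j12.8 Ω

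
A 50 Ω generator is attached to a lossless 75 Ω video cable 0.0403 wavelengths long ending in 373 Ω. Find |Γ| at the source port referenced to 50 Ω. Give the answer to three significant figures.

βl = 2π × 0.0403 = 14.5°
tan(βl) = 0.259
Z_in = Z_0·(Z_L + jZ_0·tanβl)/(Z_0 + jZ_L·tanβl) = 150 − j173 Ω
Γ_s = (Z_in − Z_s)/(Z_in + Z_s) = (99.8 − j173)/(200 − j173), |Γ_s| = 0.756

|Γ| ≈ 0.756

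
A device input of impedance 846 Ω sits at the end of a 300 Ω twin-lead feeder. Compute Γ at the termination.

Γ = 0.476

Γ = (Z_L − Z_0)/(Z_L + Z_0) = (846 − 300)/(846 + 300) = 546/1146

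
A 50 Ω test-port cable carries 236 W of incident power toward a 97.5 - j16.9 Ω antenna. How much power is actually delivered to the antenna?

P_delivered ≈ 209 W

|Γ| = |(47.5 − j16.9)/(147.5 − j16.9)| = 0.34
|Γ|² = 0.115
P_refl = |Γ|²·P_inc = 27.2 W, P_del = (1 − |Γ|²)·P_inc = 209 W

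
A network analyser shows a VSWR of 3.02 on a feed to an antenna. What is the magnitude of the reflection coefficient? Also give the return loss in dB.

|Γ| = (S − 1)/(S + 1) = (3.02 − 1)/(3.02 + 1) = 2.02/4.02
RL = −20·log₁₀|Γ| = −20·log₁₀(0.502)

|Γ| ≈ 0.502; return loss ≈ 5.98 dB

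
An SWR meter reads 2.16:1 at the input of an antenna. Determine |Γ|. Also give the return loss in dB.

|Γ| = (S − 1)/(S + 1) = (2.16 − 1)/(2.16 + 1) = 1.16/3.16
RL = −20·log₁₀|Γ| = −20·log₁₀(0.367)

|Γ| ≈ 0.367; return loss ≈ 8.7 dB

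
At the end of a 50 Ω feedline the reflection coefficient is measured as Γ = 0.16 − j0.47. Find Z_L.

Z_L ≈ 40.7 − j50.7 Ω

Z_L = Z_0·(1 + Γ)/(1 − Γ) = 50·(1.16 − j0.47)/(0.84 + j0.47)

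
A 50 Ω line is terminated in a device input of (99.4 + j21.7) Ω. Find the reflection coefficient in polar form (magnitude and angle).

Γ ≈ 0.357 ∠ 15.5°

Γ = (Z_L − Z_0)/(Z_L + Z_0) = (49.4 + j21.7)/(149.4 + j21.7)
|Γ| = 54/151 = 0.357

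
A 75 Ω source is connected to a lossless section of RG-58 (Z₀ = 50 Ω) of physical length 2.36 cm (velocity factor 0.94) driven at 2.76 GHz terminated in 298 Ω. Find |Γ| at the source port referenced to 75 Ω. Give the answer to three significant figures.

|Γ| ≈ 0.797

λ = v/f = 0.94·c / 2.76 GHz = 0.102 m
βl = 2π·l/λ = 2π × 0.231 = 83.2°
tan(βl) = 8.33
Z_in = Z_0·(Z_L + jZ_0·tanβl)/(Z_0 + jZ_L·tanβl) = 8.51 − j5.83 Ω
Γ_s = (Z_in − Z_s)/(Z_in + Z_s) = (-66.5 − j5.83)/(83.5 − j5.83), |Γ_s| = 0.797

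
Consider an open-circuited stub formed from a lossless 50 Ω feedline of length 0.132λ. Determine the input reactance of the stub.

X_in ≈ -45.8 Ω (capacitive)

βl = 2π × 0.132 = 47.5°
tan(βl) = 1.09
For an open-circuited stub, Z_in = −jZ_0·cot(βl) = −jZ_0/tan(βl)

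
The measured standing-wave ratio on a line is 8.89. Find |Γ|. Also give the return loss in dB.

|Γ| ≈ 0.798; return loss ≈ 1.96 dB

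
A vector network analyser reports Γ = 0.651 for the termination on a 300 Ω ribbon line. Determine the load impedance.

Z_L = Z_0·(1 + Γ)/(1 − Γ) = 300·(1.65)/(0.349)

Z_L ≈ 1420 Ω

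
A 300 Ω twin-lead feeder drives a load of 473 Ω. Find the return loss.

RL ≈ 13 dB

Γ = (473 − 300)/(473 + 300) = 0.224
RL = −20·log₁₀|Γ| = −20·log₁₀(0.224)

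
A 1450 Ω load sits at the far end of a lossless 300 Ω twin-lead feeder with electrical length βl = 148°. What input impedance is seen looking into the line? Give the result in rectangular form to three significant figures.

Z_in ≈ 199 + j414 Ω

tan(βl) = tan(148°) = -0.625
Z_in = Z_0·(Z_L + jZ_0·tanβl)/(Z_0 + jZ_L·tanβl)
     = 300·(1450 − j187)/(300 − j906)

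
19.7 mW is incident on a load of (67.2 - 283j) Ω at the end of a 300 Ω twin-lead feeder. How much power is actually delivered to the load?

P_delivered ≈ 7.39 mW

|Γ| = |(-232.8 − j283)/(367.2 − j283)| = 0.79
|Γ|² = 0.625
P_refl = |Γ|²·P_inc = 12.3 mW, P_del = (1 − |Γ|²)·P_inc = 7.39 mW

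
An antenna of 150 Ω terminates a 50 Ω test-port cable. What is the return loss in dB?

RL ≈ 6.02 dB

Γ = (150 − 50)/(150 + 50) = 0.5
RL = −20·log₁₀|Γ| = −20·log₁₀(0.5)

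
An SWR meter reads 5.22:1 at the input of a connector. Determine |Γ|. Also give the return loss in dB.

|Γ| ≈ 0.678; return loss ≈ 3.37 dB

|Γ| = (S − 1)/(S + 1) = (5.22 − 1)/(5.22 + 1) = 4.22/6.22
RL = −20·log₁₀|Γ| = −20·log₁₀(0.678)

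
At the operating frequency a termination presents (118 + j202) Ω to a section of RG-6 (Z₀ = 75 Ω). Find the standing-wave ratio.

VSWR ≈ 6.67

Γ = (Z_L − Z_0)/(Z_L + Z_0) = (43 + j202)/(193 + j202)
|Γ| = 207/279 = 0.739
VSWR = (1 + |Γ|)/(1 − |Γ|) = 1.74/0.261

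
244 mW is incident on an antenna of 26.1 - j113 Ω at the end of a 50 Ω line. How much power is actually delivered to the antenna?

P_delivered ≈ 68.6 mW

|Γ| = |(-23.9 − j113)/(76.1 − j113)| = 0.848
|Γ|² = 0.719
P_refl = |Γ|²·P_inc = 175 mW, P_del = (1 − |Γ|²)·P_inc = 68.6 mW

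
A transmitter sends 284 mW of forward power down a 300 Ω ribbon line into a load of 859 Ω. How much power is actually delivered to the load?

Γ = (859 − 300)/(859 + 300) = 0.482
|Γ|² = 0.233
P_refl = |Γ|²·P_inc = 66.1 mW, P_del = (1 − |Γ|²)·P_inc = 218 mW

P_delivered ≈ 218 mW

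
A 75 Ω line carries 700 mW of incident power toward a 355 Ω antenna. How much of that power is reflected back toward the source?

Γ = (355 − 75)/(355 + 75) = 0.651
|Γ|² = 0.424
P_refl = |Γ|²·P_inc = 297 mW, P_del = (1 − |Γ|²)·P_inc = 403 mW

P_reflected ≈ 297 mW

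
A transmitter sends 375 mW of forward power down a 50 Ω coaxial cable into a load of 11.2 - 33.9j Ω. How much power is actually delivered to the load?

|Γ| = |(-38.8 − j33.9)/(61.2 − j33.9)| = 0.736
|Γ|² = 0.542
P_refl = |Γ|²·P_inc = 203 mW, P_del = (1 − |Γ|²)·P_inc = 172 mW

P_delivered ≈ 172 mW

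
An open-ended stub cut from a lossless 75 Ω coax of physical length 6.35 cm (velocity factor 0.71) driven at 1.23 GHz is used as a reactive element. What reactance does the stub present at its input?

X_in ≈ 67.6 Ω (inductive)

λ = v/f = 0.71·c / 1.23 GHz = 0.173 m
βl = 2π·l/λ = 2π × 0.367 = 132°
tan(βl) = -1.11
For an open-ended stub, Z_in = −jZ_0·cot(βl) = −jZ_0/tan(βl)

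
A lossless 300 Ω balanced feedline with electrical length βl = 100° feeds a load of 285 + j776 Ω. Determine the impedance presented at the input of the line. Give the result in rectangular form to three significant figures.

Z_in ≈ 34.4 − j47.2 Ω

tan(βl) = tan(100°) = -5.67
Z_in = Z_0·(Z_L + jZ_0·tanβl)/(Z_0 + jZ_L·tanβl)
     = 300·(285 − j925)/(4700 − j1620)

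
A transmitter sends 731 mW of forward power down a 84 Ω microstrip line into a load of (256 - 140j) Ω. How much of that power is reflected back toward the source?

P_reflected ≈ 266 mW

|Γ| = |(172 − j140)/(340 − j140)| = 0.603
|Γ|² = 0.364
P_refl = |Γ|²·P_inc = 266 mW, P_del = (1 − |Γ|²)·P_inc = 465 mW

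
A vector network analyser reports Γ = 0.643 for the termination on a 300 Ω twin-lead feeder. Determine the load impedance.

Z_L = Z_0·(1 + Γ)/(1 − Γ) = 300·(1.64)/(0.357)

Z_L ≈ 1380 Ω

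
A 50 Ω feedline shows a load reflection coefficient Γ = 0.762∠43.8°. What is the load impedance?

Z_L = Z_0·(1 + Γ)/(1 − Γ) = 50·(1.55 + j0.527)/(0.45 − j0.527)

Z_L ≈ 43.6 + j110 Ω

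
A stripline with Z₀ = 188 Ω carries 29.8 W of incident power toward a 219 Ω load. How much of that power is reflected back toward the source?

Γ = (219 − 188)/(219 + 188) = 0.0762
|Γ|² = 0.0058
P_refl = |Γ|²·P_inc = 0.173 W, P_del = (1 − |Γ|²)·P_inc = 29.6 W

P_reflected ≈ 0.173 W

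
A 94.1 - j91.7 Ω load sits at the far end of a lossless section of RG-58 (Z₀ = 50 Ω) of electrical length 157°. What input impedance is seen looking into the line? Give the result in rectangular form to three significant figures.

Z_in ≈ 162 + j73 Ω

tan(βl) = tan(157°) = -0.424
Z_in = Z_0·(Z_L + jZ_0·tanβl)/(Z_0 + jZ_L·tanβl)
     = 50·(94.1 − j113)/(11.1 − j39.9)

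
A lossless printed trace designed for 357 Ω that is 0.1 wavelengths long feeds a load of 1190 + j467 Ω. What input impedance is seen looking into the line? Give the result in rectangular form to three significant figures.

βl = 2π × 0.1 = 36°
tan(βl) = tan(36°) = 0.727
Z_in = Z_0·(Z_L + jZ_0·tanβl)/(Z_0 + jZ_L·tanβl)
     = 357·(1190 + j726)/(17.7 + j865)

Z_in ≈ 310 − j485 Ω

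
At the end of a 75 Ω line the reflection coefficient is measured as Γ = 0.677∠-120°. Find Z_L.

Z_L = Z_0·(1 + Γ)/(1 − Γ) = 75·(0.662 − j0.586)/(1.34 + j0.586)

Z_L ≈ 19 − j41.2 Ω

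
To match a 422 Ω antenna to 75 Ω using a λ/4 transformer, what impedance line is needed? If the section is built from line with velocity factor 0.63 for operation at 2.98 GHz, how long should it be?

Z_qwt = √(Z_0·R_L) = √(75 × 422) = √31650
λ = 0.63·c/f = 0.0634 m, so l = λ/4 = 0.0159 m

Z_qwt ≈ 178 Ω; length ≈ 1.59 cm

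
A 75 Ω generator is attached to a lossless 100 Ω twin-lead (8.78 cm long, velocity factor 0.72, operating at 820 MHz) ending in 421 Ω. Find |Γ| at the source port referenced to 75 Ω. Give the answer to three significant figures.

λ = v/f = 0.72·c / 820 MHz = 0.263 m
βl = 2π·l/λ = 2π × 0.333 = 120°
tan(βl) = -1.73
Z_in = Z_0·(Z_L + jZ_0·tanβl)/(Z_0 + jZ_L·tanβl) = 31.1 + j53.5 Ω
Γ_s = (Z_in − Z_s)/(Z_in + Z_s) = (-43.9 + j53.5)/(106 + j53.5), |Γ_s| = 0.582

|Γ| ≈ 0.582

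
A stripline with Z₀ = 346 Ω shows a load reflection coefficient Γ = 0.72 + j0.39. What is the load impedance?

Z_L ≈ 495 + j1170 Ω

Z_L = Z_0·(1 + Γ)/(1 − Γ) = 346·(1.72 + j0.39)/(0.28 − j0.39)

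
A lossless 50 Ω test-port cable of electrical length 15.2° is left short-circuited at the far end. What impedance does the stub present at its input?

Z_in ≈ +j13.6 Ω

tan(βl) = 0.272
For a short-circuited stub, Z_in = jZ_0·tan(βl)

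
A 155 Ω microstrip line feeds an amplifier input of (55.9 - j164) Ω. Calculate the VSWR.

VSWR ≈ 6.07

Γ = (Z_L − Z_0)/(Z_L + Z_0) = (-99.1 − j164)/(210.9 − j164)
|Γ| = 192/267 = 0.717
VSWR = (1 + |Γ|)/(1 − |Γ|) = 1.72/0.283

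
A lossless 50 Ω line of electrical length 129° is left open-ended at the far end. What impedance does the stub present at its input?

Z_in ≈ +j40.5 Ω

tan(βl) = -1.23
For an open-ended stub, Z_in = −jZ_0·cot(βl) = −jZ_0/tan(βl)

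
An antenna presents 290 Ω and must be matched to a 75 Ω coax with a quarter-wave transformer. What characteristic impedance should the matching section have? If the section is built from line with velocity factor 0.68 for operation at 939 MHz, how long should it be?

Z_qwt ≈ 147 Ω; length ≈ 5.43 cm

Z_qwt = √(Z_0·R_L) = √(75 × 290) = √21750
λ = 0.68·c/f = 0.217 m, so l = λ/4 = 0.0543 m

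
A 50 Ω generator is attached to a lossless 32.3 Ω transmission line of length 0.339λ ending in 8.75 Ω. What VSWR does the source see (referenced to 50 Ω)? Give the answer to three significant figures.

VSWR ≈ 3.38

βl = 2π × 0.339 = 122°
tan(βl) = -1.6
Z_in = Z_0·(Z_L + jZ_0·tanβl)/(Z_0 + jZ_L·tanβl) = 26.2 − j40.3 Ω
Γ_s = (Z_in − Z_s)/(Z_in + Z_s) = (-23.8 − j40.3)/(76.2 − j40.3), |Γ_s| = 0.543
VSWR = (1 + |Γ_s|)/(1 − |Γ_s|)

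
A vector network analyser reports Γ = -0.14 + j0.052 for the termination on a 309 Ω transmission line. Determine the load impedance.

Z_L ≈ 232 + j24.7 Ω

Z_L = Z_0·(1 + Γ)/(1 − Γ) = 309·(0.86 + j0.052)/(1.14 − j0.052)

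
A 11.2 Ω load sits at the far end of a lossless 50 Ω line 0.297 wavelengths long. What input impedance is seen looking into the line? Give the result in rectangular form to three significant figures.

βl = 2π × 0.297 = 107°
tan(βl) = tan(107°) = -3.29
Z_in = Z_0·(Z_L + jZ_0·tanβl)/(Z_0 + jZ_L·tanβl)
     = 50·(11.2 − j164)/(50 − j36.8)

Z_in ≈ 85.7 − j101 Ω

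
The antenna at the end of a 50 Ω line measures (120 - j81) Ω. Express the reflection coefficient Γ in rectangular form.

Γ ≈ 0.521 − j0.228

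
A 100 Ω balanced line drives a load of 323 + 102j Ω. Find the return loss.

Γ = (223 + j102)/(423 + j102), |Γ| = 0.564
RL = −20·log₁₀|Γ| = −20·log₁₀(0.564)

RL ≈ 4.98 dB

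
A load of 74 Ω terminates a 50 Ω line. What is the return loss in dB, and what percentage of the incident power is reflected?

Γ = (74 − 50)/(74 + 50) = 0.194
RL = −20·log₁₀(0.194) = 14.3 dB
P_refl/P_inc = |Γ|² = 0.0375

RL ≈ 14.3 dB; 3.75% of incident power reflected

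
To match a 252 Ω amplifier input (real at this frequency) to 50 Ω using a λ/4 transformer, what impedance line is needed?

Z_qwt ≈ 112 Ω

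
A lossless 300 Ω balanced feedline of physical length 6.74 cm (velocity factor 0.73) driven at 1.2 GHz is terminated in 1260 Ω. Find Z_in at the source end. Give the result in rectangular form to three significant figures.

λ = v/f = 0.73·c / 1.2 GHz = 0.182 m
βl = 2π·l/λ = 2π × 0.369 = 133°
tan(βl) = tan(133°) = -1.07
Z_in = Z_0·(Z_L + jZ_0·tanβl)/(Z_0 + jZ_L·tanβl)
     = 300·(1260 − j322)/(300 − j1350)

Z_in ≈ 127 + j251 Ω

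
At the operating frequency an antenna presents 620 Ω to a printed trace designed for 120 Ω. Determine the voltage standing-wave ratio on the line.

VSWR ≈ 5.17

For a purely resistive load, VSWR = R_L/Z_0 or Z_0/R_L (whichever > 1) = 620/120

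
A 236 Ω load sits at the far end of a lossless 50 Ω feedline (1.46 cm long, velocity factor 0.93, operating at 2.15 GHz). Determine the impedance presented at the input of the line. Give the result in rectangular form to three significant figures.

Z_in ≈ 23.7 − j52.7 Ω

λ = v/f = 0.93·c / 2.15 GHz = 0.13 m
βl = 2π·l/λ = 2π × 0.113 = 40.5°
tan(βl) = tan(40.5°) = 0.854
Z_in = Z_0·(Z_L + jZ_0·tanβl)/(Z_0 + jZ_L·tanβl)
     = 50·(236 + j42.7)/(50 + j202)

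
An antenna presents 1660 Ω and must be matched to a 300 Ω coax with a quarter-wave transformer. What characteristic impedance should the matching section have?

Z_qwt ≈ 706 Ω

Z_qwt = √(Z_0·R_L) = √(300 × 1660) = √498000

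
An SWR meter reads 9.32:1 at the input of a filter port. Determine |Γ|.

|Γ| ≈ 0.806

|Γ| = (S − 1)/(S + 1) = (9.32 − 1)/(9.32 + 1) = 8.32/10.3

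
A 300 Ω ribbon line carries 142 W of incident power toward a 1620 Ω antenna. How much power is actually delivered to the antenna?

Γ = (1620 − 300)/(1620 + 300) = 0.688
|Γ|² = 0.473
P_refl = |Γ|²·P_inc = 67.1 W, P_del = (1 − |Γ|²)·P_inc = 74.9 W

P_delivered ≈ 74.9 W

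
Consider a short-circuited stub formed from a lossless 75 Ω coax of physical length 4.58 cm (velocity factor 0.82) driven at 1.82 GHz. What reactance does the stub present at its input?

X_in ≈ -120 Ω (capacitive)

λ = v/f = 0.82·c / 1.82 GHz = 0.135 m
βl = 2π·l/λ = 2π × 0.339 = 122°
tan(βl) = -1.6
For a short-circuited stub, Z_in = jZ_0·tan(βl)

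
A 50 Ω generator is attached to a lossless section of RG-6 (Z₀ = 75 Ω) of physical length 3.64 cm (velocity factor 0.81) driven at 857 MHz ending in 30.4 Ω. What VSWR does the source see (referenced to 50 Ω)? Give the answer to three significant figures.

VSWR ≈ 2.79

λ = v/f = 0.81·c / 857 MHz = 0.284 m
βl = 2π·l/λ = 2π × 0.128 = 46.2°
tan(βl) = 1.04
Z_in = Z_0·(Z_L + jZ_0·tanβl)/(Z_0 + jZ_L·tanβl) = 53.9 + j55.5 Ω
Γ_s = (Z_in − Z_s)/(Z_in + Z_s) = (3.86 + j55.5)/(104 + j55.5), |Γ_s| = 0.472
VSWR = (1 + |Γ_s|)/(1 − |Γ_s|)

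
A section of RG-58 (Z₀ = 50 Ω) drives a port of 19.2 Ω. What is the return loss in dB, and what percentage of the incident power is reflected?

RL ≈ 7.03 dB; 19.8% of incident power reflected

Γ = (19.2 − 50)/(19.2 + 50) = -0.445
RL = −20·log₁₀(0.445) = 7.03 dB
P_refl/P_inc = |Γ|² = 0.198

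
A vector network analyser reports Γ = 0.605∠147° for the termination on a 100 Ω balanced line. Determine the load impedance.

Z_L ≈ 26.6 + j27.7 Ω

Z_L = Z_0·(1 + Γ)/(1 − Γ) = 100·(0.493 + j0.33)/(1.51 − j0.33)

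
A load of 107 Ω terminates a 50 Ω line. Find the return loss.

RL ≈ 8.8 dB

Γ = (107 − 50)/(107 + 50) = 0.363
RL = −20·log₁₀|Γ| = −20·log₁₀(0.363)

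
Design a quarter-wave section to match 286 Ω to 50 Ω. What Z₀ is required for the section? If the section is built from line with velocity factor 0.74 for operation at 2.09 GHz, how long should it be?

Z_qwt = √(Z_0·R_L) = √(50 × 286) = √14300
λ = 0.74·c/f = 0.106 m, so l = λ/4 = 0.0266 m

Z_qwt ≈ 120 Ω; length ≈ 2.66 cm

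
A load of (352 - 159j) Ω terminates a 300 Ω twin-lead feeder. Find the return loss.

RL ≈ 12.1 dB

Γ = (52 − j159)/(652 − j159), |Γ| = 0.249
RL = −20·log₁₀|Γ| = −20·log₁₀(0.249)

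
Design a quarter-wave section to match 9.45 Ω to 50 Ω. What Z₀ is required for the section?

Z_qwt = √(Z_0·R_L) = √(50 × 9.45) = √472.5

Z_qwt ≈ 21.7 Ω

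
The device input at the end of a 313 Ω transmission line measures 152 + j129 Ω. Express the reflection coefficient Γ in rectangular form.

Γ ≈ -0.25 + j0.347

Γ = (Z_L − Z_0)/(Z_L + Z_0) = (-161 + j129)/(465 + j129)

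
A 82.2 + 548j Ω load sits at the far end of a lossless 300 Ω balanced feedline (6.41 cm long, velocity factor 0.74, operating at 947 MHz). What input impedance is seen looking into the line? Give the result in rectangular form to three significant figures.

Z_in ≈ 21.1 − j108 Ω

λ = v/f = 0.74·c / 947 MHz = 0.234 m
βl = 2π·l/λ = 2π × 0.273 = 98.4°
tan(βl) = tan(98.4°) = -6.74
Z_in = Z_0·(Z_L + jZ_0·tanβl)/(Z_0 + jZ_L·tanβl)
     = 300·(82.2 − j1470)/(3990 − j554)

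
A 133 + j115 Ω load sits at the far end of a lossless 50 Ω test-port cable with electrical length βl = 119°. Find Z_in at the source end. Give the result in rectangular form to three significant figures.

Z_in ≈ 11.4 + j15.5 Ω

tan(βl) = tan(119°) = -1.8
Z_in = Z_0·(Z_L + jZ_0·tanβl)/(Z_0 + jZ_L·tanβl)
     = 50·(133 + j24.8)/(257 − j240)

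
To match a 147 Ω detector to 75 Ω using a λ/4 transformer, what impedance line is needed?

Z_qwt ≈ 105 Ω

Z_qwt = √(Z_0·R_L) = √(75 × 147) = √11020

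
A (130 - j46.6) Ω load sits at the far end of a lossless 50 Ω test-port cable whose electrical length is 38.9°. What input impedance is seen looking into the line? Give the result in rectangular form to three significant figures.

tan(βl) = tan(38.9°) = 0.807
Z_in = Z_0·(Z_L + jZ_0·tanβl)/(Z_0 + jZ_L·tanβl)
     = 50·(130 − j6.26)/(87.6 + j105)

Z_in ≈ 28.7 − j38 Ω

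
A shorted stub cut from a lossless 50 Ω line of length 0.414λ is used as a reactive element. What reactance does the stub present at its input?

X_in ≈ -30 Ω (capacitive)

βl = 2π × 0.414 = 149°
tan(βl) = -0.6
For a shorted stub, Z_in = jZ_0·tan(βl)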